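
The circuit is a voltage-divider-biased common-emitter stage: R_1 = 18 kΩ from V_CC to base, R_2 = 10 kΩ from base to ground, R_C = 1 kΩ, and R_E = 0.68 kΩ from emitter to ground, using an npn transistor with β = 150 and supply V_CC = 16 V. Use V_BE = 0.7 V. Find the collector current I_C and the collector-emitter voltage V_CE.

I_C ≈ 6.9 mA, V_CE ≈ 4.4 V

Thevenize the base divider: V_Th = V_CC·R_2/(R_1+R_2) = 16×10/28 = 5.71 V, R_Th = R_1‖R_2 = 6.43 kΩ.
Base-emitter loop: V_Th = I_B·R_Th + V_BE + (β+1)I_B·R_E, so I_B = (5.71 − 0.7) / (6.43 + 151×0.68) = 0.046 mA.
I_C = β·I_B = 150×0.046 = 6.89 mA, and I_E = (β+1)I_B = 6.94 mA.
V_CE = V_CC − I_C·R_C − I_E·R_E = 16 − 6.89×1 − 6.94×0.68 = 4.39 V.
V_CE = 4.39 V > 0.2 V confirms active-region operation.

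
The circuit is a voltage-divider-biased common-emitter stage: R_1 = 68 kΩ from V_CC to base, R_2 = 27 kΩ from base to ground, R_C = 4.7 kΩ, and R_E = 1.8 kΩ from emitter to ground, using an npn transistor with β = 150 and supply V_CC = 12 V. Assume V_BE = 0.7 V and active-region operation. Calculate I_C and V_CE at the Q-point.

I_C ≈ 1.4 mA, V_CE ≈ 2.9 V

Thevenize the base divider: V_Th = V_CC·R_2/(R_1+R_2) = 12×27/95 = 3.41 V, R_Th = R_1‖R_2 = 19.3 kΩ.
Base-emitter loop: V_Th = I_B·R_Th + V_BE + (β+1)I_B·R_E, so I_B = (3.41 − 0.7) / (19.3 + 151×1.8) = 0.00931 mA.
I_C = β·I_B = 150×0.00931 = 1.4 mA, and I_E = (β+1)I_B = 1.41 mA.
V_CE = V_CC − I_C·R_C − I_E·R_E = 12 − 1.4×4.7 − 1.41×1.8 = 2.91 V.
V_CE = 2.91 V > 0.2 V confirms active-region operation.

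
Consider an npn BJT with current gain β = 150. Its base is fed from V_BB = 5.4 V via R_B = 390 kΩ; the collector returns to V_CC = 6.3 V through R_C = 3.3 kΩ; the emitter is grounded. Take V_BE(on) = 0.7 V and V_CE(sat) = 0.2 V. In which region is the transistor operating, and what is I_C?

active; I_C ≈ 1.8 mA

Assume active. Base-emitter loop: I_B = (V_BB − V_BE)/R_B = (5.4 − 0.7)/390 = 0.0121 mA.
I_C = β·I_B = 150×0.0121 = 1.81 mA.
V_CE = V_CC − I_C·R_C = 6.3 − 1.81×3.3 = 0.335 V > V_CE(sat), so the active-region assumption holds.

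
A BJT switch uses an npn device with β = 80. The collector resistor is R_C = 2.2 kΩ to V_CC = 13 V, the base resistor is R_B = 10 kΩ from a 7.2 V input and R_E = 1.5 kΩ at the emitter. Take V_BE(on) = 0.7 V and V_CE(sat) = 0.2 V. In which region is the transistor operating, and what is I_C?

saturation; I_C ≈ 3.4 mA

Assume active: I_B = (7.2 − 0.7)/(10 + 81×1.5) = 0.0494 mA, I_C = β·I_B = 3.95 mA.
Then V_CE = 13 − 3.95×2.2 − 4×1.5 = -1.71 V < 0.2 V — the active assumption fails.
Re-solve with V_CE = 0.2 V. KCL at the emitter: V_E/R_E = (V_BB−0.7−V_E)/R_B + (V_CC−0.2−V_E)/R_C, giving V_E = 5.3 V.
I_C = (V_CC − 0.2 − V_E)/R_C = (12.8 − 5.3)/2.2 = 3.41 mA.
Check: I_B = (6.5 − 5.3)/10 = 0.12 mA, and β·I_B = 9.63 mA > I_C, confirming saturation.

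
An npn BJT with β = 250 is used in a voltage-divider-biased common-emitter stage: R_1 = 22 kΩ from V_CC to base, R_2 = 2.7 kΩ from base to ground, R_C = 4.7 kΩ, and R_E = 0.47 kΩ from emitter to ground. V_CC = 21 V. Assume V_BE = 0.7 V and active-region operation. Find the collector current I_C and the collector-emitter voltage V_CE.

I_C ≈ 3.3 mA, V_CE ≈ 3.9 V

Thevenize the base divider: V_Th = V_CC·R_2/(R_1+R_2) = 21×2.7/24.7 = 2.3 V, R_Th = R_1‖R_2 = 2.4 kΩ.
Base-emitter loop: V_Th = I_B·R_Th + V_BE + (β+1)I_B·R_E, so I_B = (2.3 − 0.7) / (2.4 + 251×0.47) = 0.0133 mA.
I_C = β·I_B = 250×0.0133 = 3.31 mA, and I_E = (β+1)I_B = 3.33 mA.
V_CE = V_CC − I_C·R_C − I_E·R_E = 21 − 3.31×4.7 − 3.33×0.47 = 3.86 V.
V_CE = 3.86 V > 0.2 V confirms active-region operation.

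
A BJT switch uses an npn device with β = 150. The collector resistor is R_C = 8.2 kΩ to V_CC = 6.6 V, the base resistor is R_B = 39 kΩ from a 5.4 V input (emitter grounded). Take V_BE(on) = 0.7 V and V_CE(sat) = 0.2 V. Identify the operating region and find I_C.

saturation; I_C ≈ 0.78 mA

Assume active: I_B = (5.4 − 0.7)/39 = 0.121 mA, giving I_C = β·I_B = 18.1 mA.
But then V_CE = 6.6 − 18.1×8.2 = -142 V < V_CE(sat) = 0.2 V — impossible in the active region.
So the transistor is saturated. With V_CE = 0.2 V, I_C = (V_CC − 0.2)/R_C = 6.4/8.2 = 0.78 mA.
Check: β·I_B = 18.1 mA > I_C = 0.78 mA, confirming saturation.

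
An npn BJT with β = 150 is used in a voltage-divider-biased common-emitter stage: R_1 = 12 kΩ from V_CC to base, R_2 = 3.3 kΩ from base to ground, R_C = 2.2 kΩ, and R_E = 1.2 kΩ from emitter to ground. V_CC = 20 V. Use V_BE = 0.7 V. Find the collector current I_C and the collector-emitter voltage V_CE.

I_C ≈ 2.9 mA, V_CE ≈ 9.9 V

Thevenize the base divider: V_Th = V_CC·R_2/(R_1+R_2) = 20×3.3/15.3 = 4.31 V, R_Th = R_1‖R_2 = 2.59 kΩ.
Base-emitter loop: V_Th = I_B·R_Th + V_BE + (β+1)I_B·R_E, so I_B = (4.31 − 0.7) / (2.59 + 151×1.2) = 0.0197 mA.
I_C = β·I_B = 150×0.0197 = 2.95 mA, and I_E = (β+1)I_B = 2.97 mA.
V_CE = V_CC − I_C·R_C − I_E·R_E = 20 − 2.95×2.2 − 2.97×1.2 = 9.95 V.
V_CE = 9.95 V > 0.2 V confirms active-region operation.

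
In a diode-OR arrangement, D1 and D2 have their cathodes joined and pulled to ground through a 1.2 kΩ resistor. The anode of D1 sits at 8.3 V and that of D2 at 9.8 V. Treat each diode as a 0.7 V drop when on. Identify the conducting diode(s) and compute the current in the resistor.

Assume both conduct. Then node N would need to be at both 8.3−0.7 = 7.6 V and 9.8−0.7 = 9.1 V, which is impossible.
Assume only D2 conducts: V_N = 9.8 − 0.7 = 9.1 V, so I_R = 9.1/1.2 = 7.58 mA.
Check D1: its anode-to-cathode voltage is 8.3 − 9.1 = -0.8 V < 0.7 V, so it is off. The assumption is consistent.

Only D2 conducts; I_R ≈ 7.6 mA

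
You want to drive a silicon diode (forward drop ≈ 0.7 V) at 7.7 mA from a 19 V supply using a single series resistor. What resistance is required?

R ≈ 2.4 kΩ

The resistor drops V_S − V_D = 19 − 0.7 = 18.3 V at 7.7 mA.
R = 18.3 V / 7.7 mA = 2.38 kΩ.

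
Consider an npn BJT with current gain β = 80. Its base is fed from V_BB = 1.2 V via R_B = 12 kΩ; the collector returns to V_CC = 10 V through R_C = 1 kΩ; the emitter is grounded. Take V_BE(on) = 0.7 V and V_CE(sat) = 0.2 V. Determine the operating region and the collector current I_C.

Assume active. Base-emitter loop: I_B = (V_BB − V_BE)/R_B = (1.2 − 0.7)/12 = 0.0417 mA.
I_C = β·I_B = 80×0.0417 = 3.33 mA.
V_CE = V_CC − I_C·R_C = 10 − 3.33×1 = 6.67 V > V_CE(sat), so the active-region assumption holds.

active; I_C ≈ 3.3 mA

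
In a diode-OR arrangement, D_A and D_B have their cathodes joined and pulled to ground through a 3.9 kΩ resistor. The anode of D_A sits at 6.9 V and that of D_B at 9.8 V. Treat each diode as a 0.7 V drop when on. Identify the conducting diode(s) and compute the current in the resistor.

Only D_B conducts; I_R ≈ 2.3 mA

Assume both conduct. Then node N would need to be at both 6.9−0.7 = 6.2 V and 9.8−0.7 = 9.1 V, which is impossible.
Assume only D_B conducts: V_N = 9.8 − 0.7 = 9.1 V, so I_R = 9.1/3.9 = 2.33 mA.
Check D_A: its anode-to-cathode voltage is 6.9 − 9.1 = -2.2 V < 0.7 V, so it is off. The assumption is consistent.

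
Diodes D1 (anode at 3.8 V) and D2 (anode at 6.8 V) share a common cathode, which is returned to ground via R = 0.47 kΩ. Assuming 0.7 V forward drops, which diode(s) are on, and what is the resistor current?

Assume both conduct. Then node N would need to be at both 3.8−0.7 = 3.1 V and 6.8−0.7 = 6.1 V, which is impossible.
Assume only D2 conducts: V_N = 6.8 − 0.7 = 6.1 V, so I_R = 6.1/0.47 = 13 mA.
Check D1: its anode-to-cathode voltage is 3.8 − 6.1 = -2.3 V < 0.7 V, so it is off. The assumption is consistent.

Only D2 conducts; I_R ≈ 13 mA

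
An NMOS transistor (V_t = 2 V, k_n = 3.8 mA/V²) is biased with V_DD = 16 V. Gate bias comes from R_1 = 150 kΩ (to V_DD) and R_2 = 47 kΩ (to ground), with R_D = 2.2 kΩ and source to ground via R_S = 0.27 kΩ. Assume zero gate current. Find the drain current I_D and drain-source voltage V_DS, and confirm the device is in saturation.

I_D ≈ 2.5 mA, V_DS ≈ 9.8 V

V_G = V_DD·R_2/(R_1+R_2) = 16×47/197 = 3.82 V.
Assume saturation: I_D = (k_n/2)(V_GS − V_t)² with V_GS = V_G − I_D·R_S = 3.82 − 0.27·I_D.
Substituting gives 0.139·I_D² − 2.86·I_D + 6.27 = 0, with roots I_D = 2.49 or 18.2 mA.
The root I_D = 18.2 mA gives V_GS = -1.09 V ≤ V_t, so take I_D = 2.49 mA.
Then V_GS = 3.14 V and V_DS = V_DD − I_D(R_D+R_S) = 16 − 2.49×2.47 = 9.85 V.
Saturation requires V_DS ≥ V_GS − V_t = 1.14 V; 9.85 ≥ 1.14 ✓.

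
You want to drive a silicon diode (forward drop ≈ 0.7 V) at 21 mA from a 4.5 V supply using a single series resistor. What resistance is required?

The resistor drops V_S − V_D = 4.5 − 0.7 = 3.8 V at 21 mA.
R = 3.8 V / 21 mA = 0.181 kΩ.

R ≈ 0.18 kΩ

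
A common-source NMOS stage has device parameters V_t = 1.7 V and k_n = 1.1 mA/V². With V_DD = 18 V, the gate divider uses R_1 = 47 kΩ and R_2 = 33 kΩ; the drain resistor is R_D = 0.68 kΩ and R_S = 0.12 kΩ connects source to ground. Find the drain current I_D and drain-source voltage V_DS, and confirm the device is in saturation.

I_D ≈ 11 mA, V_DS ≈ 9.4 V

V_G = V_DD·R_2/(R_1+R_2) = 18×33/80 = 7.42 V.
Assume saturation: I_D = (k_n/2)(V_GS − V_t)² with V_GS = V_G − I_D·R_S = 7.42 − 0.12·I_D.
Substituting gives 0.00792·I_D² − 1.76·I_D + 18 = 0, with roots I_D = 10.8 or 211 mA.
The root I_D = 211 mA gives V_GS = -17.9 V ≤ V_t, so take I_D = 10.8 mA.
Then V_GS = 6.13 V and V_DS = V_DD − I_D(R_D+R_S) = 18 − 10.8×0.8 = 9.37 V.
Saturation requires V_DS ≥ V_GS − V_t = 4.43 V; 9.37 ≥ 4.43 ✓.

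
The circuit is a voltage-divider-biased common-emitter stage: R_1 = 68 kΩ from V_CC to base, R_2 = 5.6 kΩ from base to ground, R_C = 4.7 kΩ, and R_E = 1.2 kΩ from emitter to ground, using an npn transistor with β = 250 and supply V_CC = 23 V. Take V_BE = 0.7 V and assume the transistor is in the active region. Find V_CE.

V_CE ≈ 18 V

Thevenize the base divider: V_Th = V_CC·R_2/(R_1+R_2) = 23×5.6/73.6 = 1.75 V, R_Th = R_1‖R_2 = 5.17 kΩ.
Base-emitter loop: V_Th = I_B·R_Th + V_BE + (β+1)I_B·R_E, so I_B = (1.75 − 0.7) / (5.17 + 251×1.2) = 0.00343 mA.
I_C = β·I_B = 250×0.00343 = 0.857 mA, and I_E = (β+1)I_B = 0.86 mA.
V_CE = V_CC − I_C·R_C − I_E·R_E = 23 − 0.857×4.7 − 0.86×1.2 = 17.9 V.
V_CE = 17.9 V > 0.2 V confirms active-region operation.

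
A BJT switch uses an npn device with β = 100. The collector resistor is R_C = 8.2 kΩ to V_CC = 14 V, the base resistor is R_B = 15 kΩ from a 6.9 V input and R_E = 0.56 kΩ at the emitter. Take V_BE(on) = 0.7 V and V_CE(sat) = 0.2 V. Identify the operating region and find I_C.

Assume active: I_B = (6.9 − 0.7)/(15 + 101×0.56) = 0.0866 mA, I_C = β·I_B = 8.66 mA.
Then V_CE = 14 − 8.66×8.2 − 8.75×0.56 = -61.9 V < 0.2 V — the active assumption fails.
Re-solve with V_CE = 0.2 V. KCL at the emitter: V_E/R_E = (V_BB−0.7−V_E)/R_B + (V_CC−0.2−V_E)/R_C, giving V_E = 1.06 V.
I_C = (V_CC − 0.2 − V_E)/R_C = (13.8 − 1.06)/8.2 = 1.55 mA.
Check: I_B = (6.2 − 1.06)/15 = 0.343 mA, and β·I_B = 34.3 mA > I_C, confirming saturation.

saturation; I_C ≈ 1.6 mA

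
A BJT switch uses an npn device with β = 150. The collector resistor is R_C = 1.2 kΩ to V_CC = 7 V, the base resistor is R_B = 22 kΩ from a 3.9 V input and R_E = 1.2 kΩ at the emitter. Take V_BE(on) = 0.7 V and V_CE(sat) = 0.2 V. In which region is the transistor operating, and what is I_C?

Assume active. Base-emitter loop: I_B = (V_BB − V_BE)/(R_B + (β+1)R_E) = (3.9 − 0.7)/(22 + 151×1.2) = 0.0157 mA.
I_C = β·I_B = 150×0.0157 = 2.36 mA.
V_CE = V_CC − I_C·R_C − I_E·R_E = 7 − 2.36×1.2 − 2.38×1.2 = 1.31 V > V_CE(sat), so the active-region assumption holds.

active; I_C ≈ 2.4 mA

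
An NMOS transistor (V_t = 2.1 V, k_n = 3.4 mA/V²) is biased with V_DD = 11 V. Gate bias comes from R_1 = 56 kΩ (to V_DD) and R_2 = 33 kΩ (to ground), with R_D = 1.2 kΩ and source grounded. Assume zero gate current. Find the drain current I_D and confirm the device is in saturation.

I_D ≈ 6.7 mA

V_G = V_DD·R_2/(R_1+R_2) = 11×33/89 = 4.08 V. With the source grounded, V_GS = V_G = 4.08 V.
Assume saturation: I_D = (k_n/2)(V_GS − V_t)² = (3.4/2)×(4.08 − 2.1)² = 1.7×1.98² = 6.66 mA.
V_DS = V_DD − I_D·R_D = 11 − 6.66×1.2 = 3.01 V.
Saturation requires V_DS ≥ V_GS − V_t = 1.98 V; 3.01 ≥ 1.98 ✓.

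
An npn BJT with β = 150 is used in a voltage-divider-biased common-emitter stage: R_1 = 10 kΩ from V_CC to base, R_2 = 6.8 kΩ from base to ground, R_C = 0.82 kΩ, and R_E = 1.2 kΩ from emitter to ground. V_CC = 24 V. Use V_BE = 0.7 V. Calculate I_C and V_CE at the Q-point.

Thevenize the base divider: V_Th = V_CC·R_2/(R_1+R_2) = 24×6.8/16.8 = 9.71 V, R_Th = R_1‖R_2 = 4.05 kΩ.
Base-emitter loop: V_Th = I_B·R_Th + V_BE + (β+1)I_B·R_E, so I_B = (9.71 − 0.7) / (4.05 + 151×1.2) = 0.0487 mA.
I_C = β·I_B = 150×0.0487 = 7.3 mA, and I_E = (β+1)I_B = 7.35 mA.
V_CE = V_CC − I_C·R_C − I_E·R_E = 24 − 7.3×0.82 − 7.35×1.2 = 9.2 V.
V_CE = 9.2 V > 0.2 V confirms active-region operation.

I_C ≈ 7.3 mA, V_CE ≈ 9.2 V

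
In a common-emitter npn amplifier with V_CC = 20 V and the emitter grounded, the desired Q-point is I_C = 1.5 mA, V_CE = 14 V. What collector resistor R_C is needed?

R_C ≈ 4 kΩ

Collector loop: V_CC = I_C·R_C + V_CE.
R_C = (V_CC − V_CE)/I_C = (20 − 14)/1.5 = 4 kΩ.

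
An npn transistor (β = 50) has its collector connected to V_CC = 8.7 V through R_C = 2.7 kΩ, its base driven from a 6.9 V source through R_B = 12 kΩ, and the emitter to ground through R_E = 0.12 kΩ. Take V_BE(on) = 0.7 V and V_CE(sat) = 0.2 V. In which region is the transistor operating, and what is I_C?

Assume active: I_B = (6.9 − 0.7)/(12 + 51×0.12) = 0.342 mA, I_C = β·I_B = 17.1 mA.
Then V_CE = 8.7 − 17.1×2.7 − 17.5×0.12 = -39.6 V < 0.2 V — the active assumption fails.
Re-solve with V_CE = 0.2 V. KCL at the emitter: V_E/R_E = (V_BB−0.7−V_E)/R_B + (V_CC−0.2−V_E)/R_C, giving V_E = 0.417 V.
I_C = (V_CC − 0.2 − V_E)/R_C = (8.5 − 0.417)/2.7 = 2.99 mA.
Check: I_B = (6.2 − 0.417)/12 = 0.482 mA, and β·I_B = 24.1 mA > I_C, confirming saturation.

saturation; I_C ≈ 3 mA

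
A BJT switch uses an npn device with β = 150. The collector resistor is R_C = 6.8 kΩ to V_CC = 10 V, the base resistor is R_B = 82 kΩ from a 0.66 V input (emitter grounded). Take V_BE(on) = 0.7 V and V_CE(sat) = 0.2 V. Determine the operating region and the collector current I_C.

cutoff; I_C ≈ 0

V_BB = 0.66 V ≤ V_BE(on) = 0.7 V, so the base-emitter junction is not forward biased.
The transistor is in cutoff: I_B = I_C = 0.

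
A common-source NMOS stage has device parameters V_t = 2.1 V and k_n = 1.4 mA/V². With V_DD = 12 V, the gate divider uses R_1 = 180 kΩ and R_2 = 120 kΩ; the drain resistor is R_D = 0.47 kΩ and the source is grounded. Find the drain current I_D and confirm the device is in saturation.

I_D ≈ 5.1 mA

V_G = V_DD·R_2/(R_1+R_2) = 12×120/300 = 4.8 V. With the source grounded, V_GS = V_G = 4.8 V.
Assume saturation: I_D = (k_n/2)(V_GS − V_t)² = (1.4/2)×(4.8 − 2.1)² = 0.7×2.7² = 5.1 mA.
V_DS = V_DD − I_D·R_D = 12 − 5.1×0.47 = 9.6 V.
Saturation requires V_DS ≥ V_GS − V_t = 2.7 V; 9.6 ≥ 2.7 ✓.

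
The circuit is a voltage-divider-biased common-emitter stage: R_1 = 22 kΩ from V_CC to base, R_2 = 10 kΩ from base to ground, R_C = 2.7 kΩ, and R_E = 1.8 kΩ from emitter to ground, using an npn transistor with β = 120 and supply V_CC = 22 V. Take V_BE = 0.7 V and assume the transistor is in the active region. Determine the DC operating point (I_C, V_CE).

Thevenize the base divider: V_Th = V_CC·R_2/(R_1+R_2) = 22×10/32 = 6.88 V, R_Th = R_1‖R_2 = 6.88 kΩ.
Base-emitter loop: V_Th = I_B·R_Th + V_BE + (β+1)I_B·R_E, so I_B = (6.88 − 0.7) / (6.88 + 121×1.8) = 0.0275 mA.
I_C = β·I_B = 120×0.0275 = 3.3 mA, and I_E = (β+1)I_B = 3.33 mA.
V_CE = V_CC − I_C·R_C − I_E·R_E = 22 − 3.3×2.7 − 3.33×1.8 = 7.11 V.
V_CE = 7.11 V > 0.2 V confirms active-region operation.

I_C ≈ 3.3 mA, V_CE ≈ 7.1 V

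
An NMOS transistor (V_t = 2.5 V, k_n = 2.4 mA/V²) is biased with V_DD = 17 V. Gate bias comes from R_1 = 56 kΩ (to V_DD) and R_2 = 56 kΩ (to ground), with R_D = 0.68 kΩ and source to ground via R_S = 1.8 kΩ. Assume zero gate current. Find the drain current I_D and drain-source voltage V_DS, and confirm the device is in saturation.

V_G = V_DD·R_2/(R_1+R_2) = 17×56/112 = 8.5 V.
Assume saturation: I_D = (k_n/2)(V_GS − V_t)² with V_GS = V_G − I_D·R_S = 8.5 − 1.8·I_D.
Substituting gives 3.89·I_D² − 26.9·I_D + 43.2 = 0, with roots I_D = 2.53 or 4.4 mA.
The root I_D = 4.4 mA gives V_GS = 0.586 V ≤ V_t, so take I_D = 2.53 mA.
Then V_GS = 3.95 V and V_DS = V_DD − I_D(R_D+R_S) = 17 − 2.53×2.48 = 10.7 V.
Saturation requires V_DS ≥ V_GS − V_t = 1.45 V; 10.7 ≥ 1.45 ✓.

I_D ≈ 2.5 mA, V_DS ≈ 11 V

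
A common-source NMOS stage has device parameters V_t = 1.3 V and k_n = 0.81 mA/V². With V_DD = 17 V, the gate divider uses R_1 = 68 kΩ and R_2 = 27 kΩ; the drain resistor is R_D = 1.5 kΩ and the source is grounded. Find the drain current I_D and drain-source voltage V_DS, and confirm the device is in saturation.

V_G = V_DD·R_2/(R_1+R_2) = 17×27/95 = 4.83 V. With the source grounded, V_GS = V_G = 4.83 V.
Assume saturation: I_D = (k_n/2)(V_GS − V_t)² = (0.81/2)×(4.83 − 1.3)² = 0.405×3.53² = 5.05 mA.
V_DS = V_DD − I_D·R_D = 17 − 5.05×1.5 = 9.42 V.
Saturation requires V_DS ≥ V_GS − V_t = 3.53 V; 9.42 ≥ 3.53 ✓.

I_D ≈ 5.1 mA, V_DS ≈ 9.4 V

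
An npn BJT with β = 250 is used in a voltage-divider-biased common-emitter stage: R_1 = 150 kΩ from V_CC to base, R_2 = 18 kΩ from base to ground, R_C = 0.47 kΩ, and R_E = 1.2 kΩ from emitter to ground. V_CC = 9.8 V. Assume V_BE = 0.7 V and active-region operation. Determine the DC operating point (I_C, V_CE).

Thevenize the base divider: V_Th = V_CC·R_2/(R_1+R_2) = 9.8×18/168 = 1.05 V, R_Th = R_1‖R_2 = 16.1 kΩ.
Base-emitter loop: V_Th = I_B·R_Th + V_BE + (β+1)I_B·R_E, so I_B = (1.05 − 0.7) / (16.1 + 251×1.2) = 0.0011 mA.
I_C = β·I_B = 250×0.0011 = 0.276 mA, and I_E = (β+1)I_B = 0.277 mA.
V_CE = V_CC − I_C·R_C − I_E·R_E = 9.8 − 0.276×0.47 − 0.277×1.2 = 9.34 V.
V_CE = 9.34 V > 0.2 V confirms active-region operation.

I_C ≈ 0.28 mA, V_CE ≈ 9.3 V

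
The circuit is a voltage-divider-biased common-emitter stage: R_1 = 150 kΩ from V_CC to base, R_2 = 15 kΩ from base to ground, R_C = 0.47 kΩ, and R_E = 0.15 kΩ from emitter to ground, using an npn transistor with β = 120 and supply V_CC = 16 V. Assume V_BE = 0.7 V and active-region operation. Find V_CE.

V_CE ≈ 14 V

Thevenize the base divider: V_Th = V_CC·R_2/(R_1+R_2) = 16×15/165 = 1.45 V, R_Th = R_1‖R_2 = 13.6 kΩ.
Base-emitter loop: V_Th = I_B·R_Th + V_BE + (β+1)I_B·R_E, so I_B = (1.45 − 0.7) / (13.6 + 121×0.15) = 0.0237 mA.
I_C = β·I_B = 120×0.0237 = 2.85 mA, and I_E = (β+1)I_B = 2.87 mA.
V_CE = V_CC − I_C·R_C − I_E·R_E = 16 − 2.85×0.47 − 2.87×0.15 = 14.2 V.
V_CE = 14.2 V > 0.2 V confirms active-region operation.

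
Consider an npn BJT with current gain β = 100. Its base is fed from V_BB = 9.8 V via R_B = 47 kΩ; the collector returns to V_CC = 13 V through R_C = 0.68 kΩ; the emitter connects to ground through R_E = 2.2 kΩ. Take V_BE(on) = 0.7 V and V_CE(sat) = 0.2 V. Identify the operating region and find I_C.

active; I_C ≈ 3.4 mA

Assume active. Base-emitter loop: I_B = (V_BB − V_BE)/(R_B + (β+1)R_E) = (9.8 − 0.7)/(47 + 101×2.2) = 0.0338 mA.
I_C = β·I_B = 100×0.0338 = 3.38 mA.
V_CE = V_CC − I_C·R_C − I_E·R_E = 13 − 3.38×0.68 − 3.41×2.2 = 3.19 V > V_CE(sat), so the active-region assumption holds.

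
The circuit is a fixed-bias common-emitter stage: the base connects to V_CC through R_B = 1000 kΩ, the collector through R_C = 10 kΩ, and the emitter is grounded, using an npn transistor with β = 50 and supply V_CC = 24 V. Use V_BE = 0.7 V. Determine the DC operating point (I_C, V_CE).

I_C ≈ 1.2 mA, V_CE ≈ 12 V

Base loop: V_CC = I_B·R_B + V_BE, so I_B = (24 − 0.7)/1000 kΩ = 0.0233 mA.
In the active region I_C = β·I_B = 50 × 0.0233 = 1.17 mA.
Collector loop: V_CE = V_CC − I_C·R_C = 24 − 1.17×10 = 12.3 V.
Since V_CE = 12.3 V > V_CE(sat) ≈ 0.2 V, the transistor is in the active region as assumed.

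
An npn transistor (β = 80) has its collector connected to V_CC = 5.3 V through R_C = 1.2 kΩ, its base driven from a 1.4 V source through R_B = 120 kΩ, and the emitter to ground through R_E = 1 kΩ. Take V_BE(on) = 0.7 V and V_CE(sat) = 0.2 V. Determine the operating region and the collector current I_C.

Assume active. Base-emitter loop: I_B = (V_BB − V_BE)/(R_B + (β+1)R_E) = (1.4 − 0.7)/(120 + 81×1) = 0.00348 mA.
I_C = β·I_B = 80×0.00348 = 0.279 mA.
V_CE = V_CC − I_C·R_C − I_E·R_E = 5.3 − 0.279×1.2 − 0.282×1 = 4.68 V > V_CE(sat), so the active-region assumption holds.

active; I_C ≈ 0.28 mA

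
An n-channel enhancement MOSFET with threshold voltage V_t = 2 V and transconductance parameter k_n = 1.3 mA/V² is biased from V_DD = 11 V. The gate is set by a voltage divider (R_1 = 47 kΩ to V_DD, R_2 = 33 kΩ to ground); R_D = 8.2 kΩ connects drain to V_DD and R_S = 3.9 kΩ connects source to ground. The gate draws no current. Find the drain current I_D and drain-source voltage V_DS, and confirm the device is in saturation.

V_G = V_DD·R_2/(R_1+R_2) = 11×33/80 = 4.54 V.
Assume saturation: I_D = (k_n/2)(V_GS − V_t)² with V_GS = V_G − I_D·R_S = 4.54 − 3.9·I_D.
Substituting gives 9.89·I_D² − 13.9·I_D + 4.19 = 0, with roots I_D = 0.44 or 0.963 mA.
The root I_D = 0.963 mA gives V_GS = 0.783 V ≤ V_t, so take I_D = 0.44 mA.
Then V_GS = 2.82 V and V_DS = V_DD − I_D(R_D+R_S) = 11 − 0.44×12.1 = 5.68 V.
Saturation requires V_DS ≥ V_GS − V_t = 0.823 V; 5.68 ≥ 0.823 ✓.

I_D ≈ 0.44 mA, V_DS ≈ 5.7 V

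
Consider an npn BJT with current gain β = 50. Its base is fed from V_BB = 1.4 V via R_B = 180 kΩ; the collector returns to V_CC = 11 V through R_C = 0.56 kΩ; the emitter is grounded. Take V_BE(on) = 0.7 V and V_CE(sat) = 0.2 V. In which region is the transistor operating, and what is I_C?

Assume active. Base-emitter loop: I_B = (V_BB − V_BE)/R_B = (1.4 − 0.7)/180 = 0.00389 mA.
I_C = β·I_B = 50×0.00389 = 0.194 mA.
V_CE = V_CC − I_C·R_C = 11 − 0.194×0.56 = 10.9 V > V_CE(sat), so the active-region assumption holds.

active; I_C ≈ 0.19 mA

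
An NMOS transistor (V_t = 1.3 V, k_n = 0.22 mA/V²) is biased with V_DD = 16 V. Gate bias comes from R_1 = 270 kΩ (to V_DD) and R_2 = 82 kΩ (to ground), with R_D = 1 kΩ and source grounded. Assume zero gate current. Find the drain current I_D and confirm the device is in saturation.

I_D ≈ 0.65 mA

V_G = V_DD·R_2/(R_1+R_2) = 16×82/352 = 3.73 V. With the source grounded, V_GS = V_G = 3.73 V.
Assume saturation: I_D = (k_n/2)(V_GS − V_t)² = (0.22/2)×(3.73 − 1.3)² = 0.11×2.43² = 0.648 mA.
V_DS = V_DD − I_D·R_D = 16 − 0.648×1 = 15.4 V.
Saturation requires V_DS ≥ V_GS − V_t = 2.43 V; 15.4 ≥ 2.43 ✓.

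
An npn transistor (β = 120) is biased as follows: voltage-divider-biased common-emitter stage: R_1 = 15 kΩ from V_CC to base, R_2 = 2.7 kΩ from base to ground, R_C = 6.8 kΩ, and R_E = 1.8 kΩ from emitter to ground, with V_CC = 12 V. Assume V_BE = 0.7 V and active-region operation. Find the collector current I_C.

Thevenize the base divider: V_Th = V_CC·R_2/(R_1+R_2) = 12×2.7/17.7 = 1.83 V, R_Th = R_1‖R_2 = 2.29 kΩ.
Base-emitter loop: V_Th = I_B·R_Th + V_BE + (β+1)I_B·R_E, so I_B = (1.83 − 0.7) / (2.29 + 121×1.8) = 0.00514 mA.
I_C = β·I_B = 120×0.00514 = 0.616 mA, and I_E = (β+1)I_B = 0.622 mA.
V_CE = V_CC − I_C·R_C − I_E·R_E = 12 − 0.616×6.8 − 0.622×1.8 = 6.69 V.
V_CE = 6.69 V > 0.2 V confirms active-region operation.

I_C ≈ 0.62 mA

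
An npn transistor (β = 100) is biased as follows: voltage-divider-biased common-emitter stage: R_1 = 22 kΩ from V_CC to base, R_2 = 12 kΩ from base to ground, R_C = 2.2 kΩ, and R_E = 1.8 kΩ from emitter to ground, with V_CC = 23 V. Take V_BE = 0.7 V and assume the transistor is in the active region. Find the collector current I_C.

I_C ≈ 3.9 mA

Thevenize the base divider: V_Th = V_CC·R_2/(R_1+R_2) = 23×12/34 = 8.12 V, R_Th = R_1‖R_2 = 7.76 kΩ.
Base-emitter loop: V_Th = I_B·R_Th + V_BE + (β+1)I_B·R_E, so I_B = (8.12 − 0.7) / (7.76 + 101×1.8) = 0.0391 mA.
I_C = β·I_B = 100×0.0391 = 3.91 mA, and I_E = (β+1)I_B = 3.95 mA.
V_CE = V_CC − I_C·R_C − I_E·R_E = 23 − 3.91×2.2 − 3.95×1.8 = 7.28 V.
V_CE = 7.28 V > 0.2 V confirms active-region operation.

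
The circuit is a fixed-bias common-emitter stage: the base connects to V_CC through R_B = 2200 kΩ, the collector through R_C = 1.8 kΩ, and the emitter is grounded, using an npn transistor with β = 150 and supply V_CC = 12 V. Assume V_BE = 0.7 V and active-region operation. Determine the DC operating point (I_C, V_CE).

Base loop: V_CC = I_B·R_B + V_BE, so I_B = (12 − 0.7)/2200 kΩ = 0.00514 mA.
In the active region I_C = β·I_B = 150 × 0.00514 = 0.77 mA.
Collector loop: V_CE = V_CC − I_C·R_C = 12 − 0.77×1.8 = 10.6 V.
Since V_CE = 10.6 V > V_CE(sat) ≈ 0.2 V, the transistor is in the active region as assumed.

I_C ≈ 0.77 mA, V_CE ≈ 11 V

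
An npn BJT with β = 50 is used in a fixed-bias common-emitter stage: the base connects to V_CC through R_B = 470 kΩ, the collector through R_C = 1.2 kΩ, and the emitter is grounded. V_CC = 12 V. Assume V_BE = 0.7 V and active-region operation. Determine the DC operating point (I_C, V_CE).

Base loop: V_CC = I_B·R_B + V_BE, so I_B = (12 − 0.7)/470 kΩ = 0.024 mA.
In the active region I_C = β·I_B = 50 × 0.024 = 1.2 mA.
Collector loop: V_CE = V_CC − I_C·R_C = 12 − 1.2×1.2 = 10.6 V.
Since V_CE = 10.6 V > V_CE(sat) ≈ 0.2 V, the transistor is in the active region as assumed.

I_C ≈ 1.2 mA, V_CE ≈ 11 V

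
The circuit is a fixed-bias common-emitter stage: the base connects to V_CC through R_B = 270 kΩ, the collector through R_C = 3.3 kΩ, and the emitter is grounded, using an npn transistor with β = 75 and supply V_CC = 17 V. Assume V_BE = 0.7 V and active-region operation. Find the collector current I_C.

I_C ≈ 4.5 mA

Base loop: V_CC = I_B·R_B + V_BE, so I_B = (17 − 0.7)/270 kΩ = 0.0604 mA.
In the active region I_C = β·I_B = 75 × 0.0604 = 4.53 mA.
Collector loop: V_CE = V_CC − I_C·R_C = 17 − 4.53×3.3 = 2.06 V.
Since V_CE = 2.06 V > V_CE(sat) ≈ 0.2 V, the transistor is in the active region as assumed.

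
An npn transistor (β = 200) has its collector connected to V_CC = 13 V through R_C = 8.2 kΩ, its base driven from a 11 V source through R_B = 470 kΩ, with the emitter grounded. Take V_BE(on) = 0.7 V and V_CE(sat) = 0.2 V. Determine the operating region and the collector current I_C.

saturation; I_C ≈ 1.6 mA

Assume active: I_B = (11 − 0.7)/470 = 0.0219 mA, giving I_C = β·I_B = 4.38 mA.
But then V_CE = 13 − 4.38×8.2 = -22.9 V < V_CE(sat) = 0.2 V — impossible in the active region.
So the transistor is saturated. With V_CE = 0.2 V, I_C = (V_CC − 0.2)/R_C = 12.8/8.2 = 1.56 mA.
Check: β·I_B = 4.38 mA > I_C = 1.56 mA, confirming saturation.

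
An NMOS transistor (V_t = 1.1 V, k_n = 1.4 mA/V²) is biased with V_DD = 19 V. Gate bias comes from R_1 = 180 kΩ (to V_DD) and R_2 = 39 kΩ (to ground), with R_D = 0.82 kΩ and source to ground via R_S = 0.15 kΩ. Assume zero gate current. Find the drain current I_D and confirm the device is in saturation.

I_D ≈ 2.5 mA

V_G = V_DD·R_2/(R_1+R_2) = 19×39/219 = 3.38 V.
Assume saturation: I_D = (k_n/2)(V_GS − V_t)² with V_GS = V_G − I_D·R_S = 3.38 − 0.15·I_D.
Substituting gives 0.0158·I_D² − 1.48·I_D + 3.65 = 0, with roots I_D = 2.54 or 91.4 mA.
The root I_D = 91.4 mA gives V_GS = -10.3 V ≤ V_t, so take I_D = 2.54 mA.
Then V_GS = 3 V and V_DS = V_DD − I_D(R_D+R_S) = 19 − 2.54×0.97 = 16.5 V.
Saturation requires V_DS ≥ V_GS − V_t = 1.9 V; 16.5 ≥ 1.9 ✓.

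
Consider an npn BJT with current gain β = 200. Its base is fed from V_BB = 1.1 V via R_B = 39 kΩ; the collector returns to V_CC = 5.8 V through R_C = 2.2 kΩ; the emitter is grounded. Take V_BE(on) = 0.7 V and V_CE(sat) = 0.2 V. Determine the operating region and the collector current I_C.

active; I_C ≈ 2.1 mA

Assume active. Base-emitter loop: I_B = (V_BB − V_BE)/R_B = (1.1 − 0.7)/39 = 0.0103 mA.
I_C = β·I_B = 200×0.0103 = 2.05 mA.
V_CE = V_CC − I_C·R_C = 5.8 − 2.05×2.2 = 1.29 V > V_CE(sat), so the active-region assumption holds.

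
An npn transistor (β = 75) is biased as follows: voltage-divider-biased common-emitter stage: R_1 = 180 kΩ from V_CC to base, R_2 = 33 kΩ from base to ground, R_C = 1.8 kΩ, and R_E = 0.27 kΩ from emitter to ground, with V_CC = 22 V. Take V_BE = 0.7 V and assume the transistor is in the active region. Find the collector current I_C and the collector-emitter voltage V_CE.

I_C ≈ 4.2 mA, V_CE ≈ 13 V

Thevenize the base divider: V_Th = V_CC·R_2/(R_1+R_2) = 22×33/213 = 3.41 V, R_Th = R_1‖R_2 = 27.9 kΩ.
Base-emitter loop: V_Th = I_B·R_Th + V_BE + (β+1)I_B·R_E, so I_B = (3.41 − 0.7) / (27.9 + 76×0.27) = 0.056 mA.
I_C = β·I_B = 75×0.056 = 4.2 mA, and I_E = (β+1)I_B = 4.25 mA.
V_CE = V_CC − I_C·R_C − I_E·R_E = 22 − 4.2×1.8 − 4.25×0.27 = 13.3 V.
V_CE = 13.3 V > 0.2 V confirms active-region operation.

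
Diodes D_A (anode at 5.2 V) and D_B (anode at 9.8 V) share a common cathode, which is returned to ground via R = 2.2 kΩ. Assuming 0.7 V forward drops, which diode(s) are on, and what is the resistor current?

Assume both conduct. Then node N would need to be at both 5.2−0.7 = 4.5 V and 9.8−0.7 = 9.1 V, which is impossible.
Assume only D_B conducts: V_N = 9.8 − 0.7 = 9.1 V, so I_R = 9.1/2.2 = 4.14 mA.
Check D_A: its anode-to-cathode voltage is 5.2 − 9.1 = -3.9 V < 0.7 V, so it is off. The assumption is consistent.

Only D_B conducts; I_R ≈ 4.1 mA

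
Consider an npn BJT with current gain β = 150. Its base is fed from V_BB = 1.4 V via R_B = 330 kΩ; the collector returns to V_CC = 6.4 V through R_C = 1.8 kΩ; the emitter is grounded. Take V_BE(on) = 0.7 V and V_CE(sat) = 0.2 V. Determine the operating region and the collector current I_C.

Assume active. Base-emitter loop: I_B = (V_BB − V_BE)/R_B = (1.4 − 0.7)/330 = 0.00212 mA.
I_C = β·I_B = 150×0.00212 = 0.318 mA.
V_CE = V_CC − I_C·R_C = 6.4 − 0.318×1.8 = 5.83 V > V_CE(sat), so the active-region assumption holds.

active; I_C ≈ 0.32 mA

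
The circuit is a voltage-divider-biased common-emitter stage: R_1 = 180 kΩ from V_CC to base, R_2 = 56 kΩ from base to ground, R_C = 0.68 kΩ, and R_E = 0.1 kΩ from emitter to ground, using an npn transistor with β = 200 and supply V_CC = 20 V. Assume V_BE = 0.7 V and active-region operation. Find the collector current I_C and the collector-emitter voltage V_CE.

Thevenize the base divider: V_Th = V_CC·R_2/(R_1+R_2) = 20×56/236 = 4.75 V, R_Th = R_1‖R_2 = 42.7 kΩ.
Base-emitter loop: V_Th = I_B·R_Th + V_BE + (β+1)I_B·R_E, so I_B = (4.75 − 0.7) / (42.7 + 201×0.1) = 0.0644 mA.
I_C = β·I_B = 200×0.0644 = 12.9 mA, and I_E = (β+1)I_B = 12.9 mA.
V_CE = V_CC − I_C·R_C − I_E·R_E = 20 − 12.9×0.68 − 12.9×0.1 = 9.95 V.
V_CE = 9.95 V > 0.2 V confirms active-region operation.

I_C ≈ 13 mA, V_CE ≈ 9.9 V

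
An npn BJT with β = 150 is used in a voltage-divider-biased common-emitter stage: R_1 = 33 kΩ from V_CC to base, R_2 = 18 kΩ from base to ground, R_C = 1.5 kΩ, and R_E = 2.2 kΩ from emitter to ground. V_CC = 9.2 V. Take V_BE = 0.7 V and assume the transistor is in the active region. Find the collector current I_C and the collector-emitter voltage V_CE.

I_C ≈ 1.1 mA, V_CE ≈ 5.1 V

Thevenize the base divider: V_Th = V_CC·R_2/(R_1+R_2) = 9.2×18/51 = 3.25 V, R_Th = R_1‖R_2 = 11.6 kΩ.
Base-emitter loop: V_Th = I_B·R_Th + V_BE + (β+1)I_B·R_E, so I_B = (3.25 − 0.7) / (11.6 + 151×2.2) = 0.00741 mA.
I_C = β·I_B = 150×0.00741 = 1.11 mA, and I_E = (β+1)I_B = 1.12 mA.
V_CE = V_CC − I_C·R_C − I_E·R_E = 9.2 − 1.11×1.5 − 1.12×2.2 = 5.07 V.
V_CE = 5.07 V > 0.2 V confirms active-region operation.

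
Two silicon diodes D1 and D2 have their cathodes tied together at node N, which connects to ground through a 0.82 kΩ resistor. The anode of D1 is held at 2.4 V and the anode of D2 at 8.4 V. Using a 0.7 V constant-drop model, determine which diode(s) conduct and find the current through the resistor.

Only D2 conducts; I_R ≈ 9.4 mA

Assume both conduct. Then node N would need to be at both 2.4−0.7 = 1.7 V and 8.4−0.7 = 7.7 V, which is impossible.
Assume only D2 conducts: V_N = 8.4 − 0.7 = 7.7 V, so I_R = 7.7/0.82 = 9.39 mA.
Check D1: its anode-to-cathode voltage is 2.4 − 7.7 = -5.3 V < 0.7 V, so it is off. The assumption is consistent.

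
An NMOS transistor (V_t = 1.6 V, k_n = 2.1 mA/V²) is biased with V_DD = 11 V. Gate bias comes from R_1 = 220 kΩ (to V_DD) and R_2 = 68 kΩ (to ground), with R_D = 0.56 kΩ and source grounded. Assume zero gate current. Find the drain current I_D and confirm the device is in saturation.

V_G = V_DD·R_2/(R_1+R_2) = 11×68/288 = 2.6 V. With the source grounded, V_GS = V_G = 2.6 V.
Assume saturation: I_D = (k_n/2)(V_GS − V_t)² = (2.1/2)×(2.6 − 1.6)² = 1.05×0.997² = 1.04 mA.
V_DS = V_DD − I_D·R_D = 11 − 1.04×0.56 = 10.4 V.
Saturation requires V_DS ≥ V_GS − V_t = 0.997 V; 10.4 ≥ 0.997 ✓.

I_D ≈ 1 mA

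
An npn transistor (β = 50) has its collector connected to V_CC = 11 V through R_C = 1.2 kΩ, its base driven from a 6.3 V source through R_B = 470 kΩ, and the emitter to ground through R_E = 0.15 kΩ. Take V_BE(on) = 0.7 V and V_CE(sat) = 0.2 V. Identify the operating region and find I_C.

Assume active. Base-emitter loop: I_B = (V_BB − V_BE)/(R_B + (β+1)R_E) = (6.3 − 0.7)/(470 + 51×0.15) = 0.0117 mA.
I_C = β·I_B = 50×0.0117 = 0.586 mA.
V_CE = V_CC − I_C·R_C − I_E·R_E = 11 − 0.586×1.2 − 0.598×0.15 = 10.2 V > V_CE(sat), so the active-region assumption holds.

active; I_C ≈ 0.59 mA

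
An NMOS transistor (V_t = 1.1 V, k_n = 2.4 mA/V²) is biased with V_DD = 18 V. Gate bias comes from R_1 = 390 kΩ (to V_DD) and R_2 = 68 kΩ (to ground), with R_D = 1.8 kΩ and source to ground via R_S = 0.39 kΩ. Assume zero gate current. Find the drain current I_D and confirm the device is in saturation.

V_G = V_DD·R_2/(R_1+R_2) = 18×68/458 = 2.67 V.
Assume saturation: I_D = (k_n/2)(V_GS − V_t)² with V_GS = V_G − I_D·R_S = 2.67 − 0.39·I_D.
Substituting gives 0.183·I_D² − 2.47·I_D + 2.97 = 0, with roots I_D = 1.33 or 12.2 mA.
The root I_D = 12.2 mA gives V_GS = -2.09 V ≤ V_t, so take I_D = 1.33 mA.
Then V_GS = 2.15 V and V_DS = V_DD − I_D(R_D+R_S) = 18 − 1.33×2.19 = 15.1 V.
Saturation requires V_DS ≥ V_GS − V_t = 1.05 V; 15.1 ≥ 1.05 ✓.

I_D ≈ 1.3 mA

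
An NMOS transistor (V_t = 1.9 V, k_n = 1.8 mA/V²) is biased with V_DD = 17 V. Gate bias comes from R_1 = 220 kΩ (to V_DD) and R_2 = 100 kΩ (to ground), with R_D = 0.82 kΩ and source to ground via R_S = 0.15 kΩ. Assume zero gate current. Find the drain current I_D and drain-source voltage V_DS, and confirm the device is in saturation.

V_G = V_DD·R_2/(R_1+R_2) = 17×100/320 = 5.31 V.
Assume saturation: I_D = (k_n/2)(V_GS − V_t)² with V_GS = V_G − I_D·R_S = 5.31 − 0.15·I_D.
Substituting gives 0.0203·I_D² − 1.92·I_D + 10.5 = 0, with roots I_D = 5.81 or 89.1 mA.
The root I_D = 89.1 mA gives V_GS = -8.05 V ≤ V_t, so take I_D = 5.81 mA.
Then V_GS = 4.44 V and V_DS = V_DD − I_D(R_D+R_S) = 17 − 5.81×0.97 = 11.4 V.
Saturation requires V_DS ≥ V_GS − V_t = 2.54 V; 11.4 ≥ 2.54 ✓.

I_D ≈ 5.8 mA, V_DS ≈ 11 V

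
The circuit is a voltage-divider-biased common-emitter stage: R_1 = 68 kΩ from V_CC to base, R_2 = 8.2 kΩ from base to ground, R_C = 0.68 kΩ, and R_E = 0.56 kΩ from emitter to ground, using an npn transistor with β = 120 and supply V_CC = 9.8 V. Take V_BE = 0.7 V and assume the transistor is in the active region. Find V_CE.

Thevenize the base divider: V_Th = V_CC·R_2/(R_1+R_2) = 9.8×8.2/76.2 = 1.05 V, R_Th = R_1‖R_2 = 7.32 kΩ.
Base-emitter loop: V_Th = I_B·R_Th + V_BE + (β+1)I_B·R_E, so I_B = (1.05 − 0.7) / (7.32 + 121×0.56) = 0.00472 mA.
I_C = β·I_B = 120×0.00472 = 0.567 mA, and I_E = (β+1)I_B = 0.571 mA.
V_CE = V_CC − I_C·R_C − I_E·R_E = 9.8 − 0.567×0.68 − 0.571×0.56 = 9.09 V.
V_CE = 9.09 V > 0.2 V confirms active-region operation.

V_CE ≈ 9.1 V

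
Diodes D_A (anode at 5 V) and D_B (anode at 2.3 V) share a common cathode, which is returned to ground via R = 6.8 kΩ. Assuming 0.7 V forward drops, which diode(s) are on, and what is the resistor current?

Assume both conduct. Then node N would need to be at both 5−0.7 = 4.3 V and 2.3−0.7 = 1.6 V, which is impossible.
Assume only D_A conducts: V_N = 5 − 0.7 = 4.3 V, so I_R = 4.3/6.8 = 0.632 mA.
Check D_B: its anode-to-cathode voltage is 2.3 − 4.3 = -2 V < 0.7 V, so it is off. The assumption is consistent.

Only D_A conducts; I_R ≈ 0.63 mA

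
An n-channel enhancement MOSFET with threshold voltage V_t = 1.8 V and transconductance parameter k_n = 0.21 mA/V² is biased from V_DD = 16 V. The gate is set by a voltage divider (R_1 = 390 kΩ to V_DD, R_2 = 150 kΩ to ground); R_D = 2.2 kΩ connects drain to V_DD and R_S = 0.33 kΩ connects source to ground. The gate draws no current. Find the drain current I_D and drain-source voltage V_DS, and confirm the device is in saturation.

V_G = V_DD·R_2/(R_1+R_2) = 16×150/540 = 4.44 V.
Assume saturation: I_D = (k_n/2)(V_GS − V_t)² with V_GS = V_G − I_D·R_S = 4.44 − 0.33·I_D.
Substituting gives 0.0114·I_D² − 1.18·I_D + 0.734 = 0, with roots I_D = 0.624 or 103 mA.
The root I_D = 103 mA gives V_GS = -29.5 V ≤ V_t, so take I_D = 0.624 mA.
Then V_GS = 4.24 V and V_DS = V_DD − I_D(R_D+R_S) = 16 − 0.624×2.53 = 14.4 V.
Saturation requires V_DS ≥ V_GS − V_t = 2.44 V; 14.4 ≥ 2.44 ✓.

I_D ≈ 0.62 mA, V_DS ≈ 14 V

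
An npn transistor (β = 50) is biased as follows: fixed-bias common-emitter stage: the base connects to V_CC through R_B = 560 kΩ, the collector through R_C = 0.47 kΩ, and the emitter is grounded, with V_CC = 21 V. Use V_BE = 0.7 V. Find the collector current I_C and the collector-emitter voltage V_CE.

I_C ≈ 1.8 mA, V_CE ≈ 20 V

Base loop: V_CC = I_B·R_B + V_BE, so I_B = (21 − 0.7)/560 kΩ = 0.0363 mA.
In the active region I_C = β·I_B = 50 × 0.0363 = 1.81 mA.
Collector loop: V_CE = V_CC − I_C·R_C = 21 − 1.81×0.47 = 20.1 V.
Since V_CE = 20.1 V > V_CE(sat) ≈ 0.2 V, the transistor is in the active region as assumed.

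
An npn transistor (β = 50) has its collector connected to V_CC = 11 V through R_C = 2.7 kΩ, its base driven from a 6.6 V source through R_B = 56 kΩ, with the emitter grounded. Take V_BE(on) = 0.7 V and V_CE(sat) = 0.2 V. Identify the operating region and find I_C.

saturation; I_C ≈ 4 mA

Assume active: I_B = (6.6 − 0.7)/56 = 0.105 mA, giving I_C = β·I_B = 5.27 mA.
But then V_CE = 11 − 5.27×2.7 = -3.22 V < V_CE(sat) = 0.2 V — impossible in the active region.
So the transistor is saturated. With V_CE = 0.2 V, I_C = (V_CC − 0.2)/R_C = 10.8/2.7 = 4 mA.
Check: β·I_B = 5.27 mA > I_C = 4 mA, confirming saturation.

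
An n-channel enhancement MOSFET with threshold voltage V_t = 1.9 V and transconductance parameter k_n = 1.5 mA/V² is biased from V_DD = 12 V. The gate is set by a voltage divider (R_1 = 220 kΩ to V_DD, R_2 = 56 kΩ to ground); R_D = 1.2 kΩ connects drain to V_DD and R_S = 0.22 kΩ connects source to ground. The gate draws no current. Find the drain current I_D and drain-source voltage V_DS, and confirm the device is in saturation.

I_D ≈ 0.18 mA, V_DS ≈ 12 V

V_G = V_DD·R_2/(R_1+R_2) = 12×56/276 = 2.43 V.
Assume saturation: I_D = (k_n/2)(V_GS − V_t)² with V_GS = V_G − I_D·R_S = 2.43 − 0.22·I_D.
Substituting gives 0.0363·I_D² − 1.18·I_D + 0.214 = 0, with roots I_D = 0.183 or 32.2 mA.
The root I_D = 32.2 mA gives V_GS = -4.66 V ≤ V_t, so take I_D = 0.183 mA.
Then V_GS = 2.39 V and V_DS = V_DD − I_D(R_D+R_S) = 12 − 0.183×1.42 = 11.7 V.
Saturation requires V_DS ≥ V_GS − V_t = 0.494 V; 11.7 ≥ 0.494 ✓.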